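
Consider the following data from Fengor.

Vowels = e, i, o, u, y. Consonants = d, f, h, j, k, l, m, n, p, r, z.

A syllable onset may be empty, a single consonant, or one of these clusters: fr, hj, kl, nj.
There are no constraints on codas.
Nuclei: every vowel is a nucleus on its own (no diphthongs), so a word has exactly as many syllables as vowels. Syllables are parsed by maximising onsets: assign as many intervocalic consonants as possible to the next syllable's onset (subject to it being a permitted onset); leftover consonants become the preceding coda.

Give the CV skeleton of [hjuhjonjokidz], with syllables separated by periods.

The vowels are u, o, o, i — 4 nuclei, so 4 syllables.
Between /u/ (V1) and /o/ (V2): /hj/ — entire cluster is a permitted onset → onset /hj/, coda ∅.
Between /o/ (V2) and /o/ (V3): cluster /nj/ — /nj/ is itself a permitted onset, so the whole cluster goes right; preceding coda = ∅.
Between /o/ (V3) and /i/ (V4): /k/ → onset of the next syllable (single consonants are always licit onsets).
Putting it together: hju.hjo.njo.kidz.
Mapping each syllable to C/V: /hju/ → CCV, /hjo/ → CCV, /njo/ → CCV, /kidz/ → CVCC.

CCV.CCV.CCV.CVCC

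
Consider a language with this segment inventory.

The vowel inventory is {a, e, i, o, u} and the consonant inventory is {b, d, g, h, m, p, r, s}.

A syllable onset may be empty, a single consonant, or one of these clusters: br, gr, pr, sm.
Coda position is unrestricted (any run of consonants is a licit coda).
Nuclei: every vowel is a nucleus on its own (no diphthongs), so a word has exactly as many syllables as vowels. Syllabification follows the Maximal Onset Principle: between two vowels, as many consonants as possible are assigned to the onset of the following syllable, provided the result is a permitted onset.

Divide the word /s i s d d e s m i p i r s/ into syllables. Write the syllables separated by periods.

sisd.de.smi.pirs

The vowels are i, e, i, i — 4 nuclei, so 4 syllables.
Between /i/ (V1) and /e/ (V2): /sdd/; trying suffixes from longest down, /d/ is the first permitted one, so coda /sd/ | onset /d/.
Between /e/ (V2) and /i/ (V3): /sm/ — entire cluster is a permitted onset → onset /sm/, coda ∅.
Between /i/ (V3) and /i/ (V4): /p/ is a single consonant, so it becomes the next onset.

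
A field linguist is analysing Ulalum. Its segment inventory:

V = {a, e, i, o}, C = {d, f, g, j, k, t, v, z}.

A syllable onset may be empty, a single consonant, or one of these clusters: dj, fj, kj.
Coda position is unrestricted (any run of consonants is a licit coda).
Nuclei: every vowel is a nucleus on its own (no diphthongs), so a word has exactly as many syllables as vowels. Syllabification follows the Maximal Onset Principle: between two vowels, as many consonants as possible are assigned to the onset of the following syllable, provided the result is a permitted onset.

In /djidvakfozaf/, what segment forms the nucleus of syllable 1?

i

Vowels present: i, a, o, a; each is a nucleus, giving 4 syllables.
The first nucleus (vowel 1 from the left) is /i/.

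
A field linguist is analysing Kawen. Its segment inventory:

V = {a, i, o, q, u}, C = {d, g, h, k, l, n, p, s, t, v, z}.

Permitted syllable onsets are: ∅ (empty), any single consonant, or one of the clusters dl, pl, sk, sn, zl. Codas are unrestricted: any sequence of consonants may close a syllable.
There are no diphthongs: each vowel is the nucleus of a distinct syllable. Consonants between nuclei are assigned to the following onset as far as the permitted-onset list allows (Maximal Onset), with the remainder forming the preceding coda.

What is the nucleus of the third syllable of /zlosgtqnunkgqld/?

u

The vowels are o, q, u, q — 4 nuclei, so 4 syllables.
The third nucleus (vowel 3 from the left) is /u/.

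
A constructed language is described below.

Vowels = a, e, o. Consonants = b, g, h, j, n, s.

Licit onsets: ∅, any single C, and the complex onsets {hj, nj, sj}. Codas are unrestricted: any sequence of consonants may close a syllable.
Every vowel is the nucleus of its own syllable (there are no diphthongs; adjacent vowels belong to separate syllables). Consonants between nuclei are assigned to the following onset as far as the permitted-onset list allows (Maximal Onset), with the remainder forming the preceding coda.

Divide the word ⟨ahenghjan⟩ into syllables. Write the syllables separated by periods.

a.heng.hjan

Vowels present: a, e, a; each is a nucleus, giving 3 syllables.
Between /a/ (V1) and /e/ (V2): /h/ → onset of the next syllable (single consonants are always licit onsets).
Between /e/ (V2) and /a/ (V3): /nghj/ splits as /ng/ + /hj/ (/hj/ is the longest suffix that is a licit onset).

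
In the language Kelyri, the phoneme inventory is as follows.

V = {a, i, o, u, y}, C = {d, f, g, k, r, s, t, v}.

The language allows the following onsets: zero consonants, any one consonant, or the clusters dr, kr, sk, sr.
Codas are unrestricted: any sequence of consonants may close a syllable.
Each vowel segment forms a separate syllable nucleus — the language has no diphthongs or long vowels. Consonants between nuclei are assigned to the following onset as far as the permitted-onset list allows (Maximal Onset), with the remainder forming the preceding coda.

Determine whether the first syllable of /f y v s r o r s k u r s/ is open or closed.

closed

Nuclei (vowels): y, o, u → 3 syllables.
σ1/σ2 boundary: cluster /vsr/ — the longest permitted-onset suffix is /sr/; onset = /sr/, preceding coda = /v/.
σ2/σ3 boundary: /rsk/ — longest licit onset from the right is /sk/, leaving /r/ as coda.
Putting it together: fyv.sror.skurs.
Syllable 1 is /fyv/ with coda /v/, so it is closed.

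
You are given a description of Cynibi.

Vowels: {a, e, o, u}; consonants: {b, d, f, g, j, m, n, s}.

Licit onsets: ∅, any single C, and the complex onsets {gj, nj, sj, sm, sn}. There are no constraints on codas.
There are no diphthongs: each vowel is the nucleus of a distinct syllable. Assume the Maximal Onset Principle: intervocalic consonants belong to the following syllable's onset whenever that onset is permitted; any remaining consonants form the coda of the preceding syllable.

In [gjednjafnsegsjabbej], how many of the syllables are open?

0

Nuclei (vowels): e, a, e, a, e → 5 syllables.
/e…a/ gap (V1→V2): /dnj/ splits as /d/ + /nj/ (/nj/ is the longest suffix that is a licit onset).
/a…e/ gap (V2→V3): /fns/ splits as /fn/ + /s/ (/s/ is the longest suffix that is a licit onset).
/e…a/ gap (V3→V4): cluster /gsj/ — the longest permitted-onset suffix is /sj/; onset = /sj/, preceding coda = /g/.
/a…e/ gap (V4→V5): /bb/ — longest licit onset from the right is /b/, leaving /b/ as coda.
Putting it together: gjed.njafn.seg.sjab.bej.
Classifying each syllable: /gjed/ (closed), /njafn/ (closed), /seg/ (closed), /sjab/ (closed), /bej/ (closed).
Open syllables: 0.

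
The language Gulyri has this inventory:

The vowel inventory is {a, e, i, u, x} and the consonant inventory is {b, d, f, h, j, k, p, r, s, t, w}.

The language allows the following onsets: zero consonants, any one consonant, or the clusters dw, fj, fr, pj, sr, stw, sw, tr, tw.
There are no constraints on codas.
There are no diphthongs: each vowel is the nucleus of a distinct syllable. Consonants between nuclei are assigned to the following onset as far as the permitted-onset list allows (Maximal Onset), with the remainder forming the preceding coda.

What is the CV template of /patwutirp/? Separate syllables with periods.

The vowels are a, u, i — 3 nuclei, so 3 syllables.
/a…u/ gap (V1→V2): /tw/ is a licit onset in full, so it all attaches to the next syllable.
/u…i/ gap (V2→V3): just /t/ — single C goes to the following onset.
So the parse is pa.twu.tirp.
Mapping each syllable to C/V: /pa/ → CV, /twu/ → CCV, /tirp/ → CVCC.

CV.CCV.CVCC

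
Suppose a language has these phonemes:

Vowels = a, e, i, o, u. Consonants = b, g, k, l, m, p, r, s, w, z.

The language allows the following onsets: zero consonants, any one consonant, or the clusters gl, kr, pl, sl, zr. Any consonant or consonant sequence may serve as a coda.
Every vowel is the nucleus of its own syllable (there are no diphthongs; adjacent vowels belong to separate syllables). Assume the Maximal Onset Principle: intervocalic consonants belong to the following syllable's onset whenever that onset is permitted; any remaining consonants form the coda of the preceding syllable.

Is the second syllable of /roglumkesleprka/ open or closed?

closed

Nuclei (vowels): o, u, e, e, a → 5 syllables.
σ1/σ2 boundary: cluster /gl/ — /gl/ is itself a permitted onset, so the whole cluster goes right; preceding coda = ∅.
σ2/σ3 boundary: /mk/; trying suffixes from longest down, /k/ is the first permitted one, so coda /m/ | onset /k/.
σ3/σ4 boundary: /sl/ — entire cluster is a permitted onset → onset /sl/, coda ∅.
σ4/σ5 boundary: /prk/; trying suffixes from longest down, /k/ is the first permitted one, so coda /pr/ | onset /k/.
Putting it together: ro.glum.ke.slepr.ka.
Syllable 2 is /glum/ with coda /m/, so it is closed.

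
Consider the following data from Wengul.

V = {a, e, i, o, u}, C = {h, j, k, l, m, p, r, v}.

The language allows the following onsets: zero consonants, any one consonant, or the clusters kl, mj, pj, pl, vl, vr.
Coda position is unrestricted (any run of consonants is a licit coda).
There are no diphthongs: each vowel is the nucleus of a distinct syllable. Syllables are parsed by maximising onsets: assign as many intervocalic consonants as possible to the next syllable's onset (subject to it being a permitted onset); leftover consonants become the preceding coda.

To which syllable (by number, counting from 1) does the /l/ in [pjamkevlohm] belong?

3

Vowels present: a, e, o; each is a nucleus, giving 3 syllables.
V1 /a/ – V2 /e/: /mk/ splits as /m/ + /k/ (/k/ is the longest suffix that is a licit onset).
V2 /e/ – V3 /o/: /vl/ — entire cluster is a permitted onset → onset /vl/, coda ∅.
Syllabification: pjam.ke.vlohm.
The /l/ is in the onset of syllable 3 (/vlohm/).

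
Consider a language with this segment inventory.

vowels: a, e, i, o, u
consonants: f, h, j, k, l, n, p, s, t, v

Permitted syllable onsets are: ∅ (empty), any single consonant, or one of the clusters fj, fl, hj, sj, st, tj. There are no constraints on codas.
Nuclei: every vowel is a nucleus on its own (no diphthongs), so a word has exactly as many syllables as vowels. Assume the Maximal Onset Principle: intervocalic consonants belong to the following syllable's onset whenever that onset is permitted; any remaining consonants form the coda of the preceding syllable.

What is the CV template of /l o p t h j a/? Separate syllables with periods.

Nuclei (vowels): o, a → 2 syllables.
V1 /o/ – V2 /a/: /pthj/ — longest licit onset from the right is /hj/, leaving /pt/ as coda.
Syllabification: lopt.hja.
Mapping each syllable to C/V: /lopt/ → CVCC, /hja/ → CCV.

CVCC.CCV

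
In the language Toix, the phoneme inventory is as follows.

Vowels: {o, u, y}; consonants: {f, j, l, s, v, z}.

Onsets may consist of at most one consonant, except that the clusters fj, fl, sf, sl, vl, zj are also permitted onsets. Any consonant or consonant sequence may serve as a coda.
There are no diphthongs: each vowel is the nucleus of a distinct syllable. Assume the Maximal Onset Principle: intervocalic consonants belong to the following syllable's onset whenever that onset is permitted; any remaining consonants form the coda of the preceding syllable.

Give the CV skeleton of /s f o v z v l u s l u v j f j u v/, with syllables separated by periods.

CCVCC.CCV.CCVCC.CCVC

The vowels are o, u, u, u — 4 nuclei, so 4 syllables.
Between /o/ (V1) and /u/ (V2): cluster /vzvl/ — the longest permitted-onset suffix is /vl/; onset = /vl/, preceding coda = /vz/.
Between /u/ (V2) and /u/ (V3): /sl/ — entire cluster is a permitted onset → onset /sl/, coda ∅.
Between /u/ (V3) and /u/ (V4): /vjfj/ splits as /vj/ + /fj/ (/fj/ is the longest suffix that is a licit onset).
Putting it together: sfovz.vlu.sluvj.fjuv.
Mapping each syllable to C/V: /sfovz/ → CCVCC, /vlu/ → CCV, /sluvj/ → CCVCC, /fjuv/ → CCVC.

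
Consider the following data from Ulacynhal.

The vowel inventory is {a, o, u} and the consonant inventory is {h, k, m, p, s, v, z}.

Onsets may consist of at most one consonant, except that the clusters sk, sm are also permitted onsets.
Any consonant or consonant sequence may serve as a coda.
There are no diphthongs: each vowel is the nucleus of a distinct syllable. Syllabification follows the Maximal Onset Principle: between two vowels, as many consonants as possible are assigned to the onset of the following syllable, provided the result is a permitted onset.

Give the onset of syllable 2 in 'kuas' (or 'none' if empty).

Vowels present: u, a; each is a nucleus, giving 2 syllables.
Between /u/ (V1) and /a/ (V2): hiatus — the boundary sits between the two vowels.
So the parse is ku.as.
Syllable 2 is /as/: onset ∅, nucleus /a/, coda /s/.

none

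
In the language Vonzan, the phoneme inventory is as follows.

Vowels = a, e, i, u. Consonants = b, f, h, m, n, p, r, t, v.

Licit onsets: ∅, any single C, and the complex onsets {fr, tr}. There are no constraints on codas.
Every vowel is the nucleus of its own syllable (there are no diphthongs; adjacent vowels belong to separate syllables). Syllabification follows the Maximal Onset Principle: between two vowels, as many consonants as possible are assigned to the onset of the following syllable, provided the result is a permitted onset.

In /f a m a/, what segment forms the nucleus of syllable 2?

Nuclei (vowels): a, a → 2 syllables.
The second nucleus (vowel 2 from the left) is /a/.

a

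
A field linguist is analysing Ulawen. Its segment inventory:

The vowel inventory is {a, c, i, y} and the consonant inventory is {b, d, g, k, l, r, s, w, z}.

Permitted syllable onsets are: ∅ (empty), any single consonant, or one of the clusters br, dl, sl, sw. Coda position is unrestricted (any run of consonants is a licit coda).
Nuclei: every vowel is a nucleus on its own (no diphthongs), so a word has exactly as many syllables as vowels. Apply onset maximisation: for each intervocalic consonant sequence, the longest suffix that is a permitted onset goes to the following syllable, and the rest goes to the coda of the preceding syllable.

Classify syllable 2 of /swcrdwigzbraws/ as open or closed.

closed

Vowels present: c, i, a; each is a nucleus, giving 3 syllables.
Between /c/ (V1) and /i/ (V2): /rdw/ — longest licit onset from the right is /w/, leaving /rd/ as coda.
Between /i/ (V2) and /a/ (V3): /gzbr/ — longest licit onset from the right is /br/, leaving /gz/ as coda.
Syllabification: swcrd.wigz.braws.
Syllable 2 is /wigz/ with coda /gz/, so it is closed.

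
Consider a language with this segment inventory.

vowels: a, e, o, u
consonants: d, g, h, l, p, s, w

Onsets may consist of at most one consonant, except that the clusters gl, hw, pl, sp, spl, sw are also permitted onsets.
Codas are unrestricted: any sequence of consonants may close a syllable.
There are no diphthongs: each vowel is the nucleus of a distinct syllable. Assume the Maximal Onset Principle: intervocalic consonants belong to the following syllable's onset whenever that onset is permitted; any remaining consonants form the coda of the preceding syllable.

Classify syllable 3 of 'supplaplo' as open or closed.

The vowels are u, a, o — 3 nuclei, so 3 syllables.
/u…a/ gap (V1→V2): /ppl/ — longest licit onset from the right is /pl/, leaving /p/ as coda.
/a…o/ gap (V2→V3): cluster /pl/ — /pl/ is itself a permitted onset, so the whole cluster goes right; preceding coda = ∅.
Putting it together: sup.pla.plo.
Syllable 3 is /plo/; it ends in its nucleus with no coda, so it is open.

open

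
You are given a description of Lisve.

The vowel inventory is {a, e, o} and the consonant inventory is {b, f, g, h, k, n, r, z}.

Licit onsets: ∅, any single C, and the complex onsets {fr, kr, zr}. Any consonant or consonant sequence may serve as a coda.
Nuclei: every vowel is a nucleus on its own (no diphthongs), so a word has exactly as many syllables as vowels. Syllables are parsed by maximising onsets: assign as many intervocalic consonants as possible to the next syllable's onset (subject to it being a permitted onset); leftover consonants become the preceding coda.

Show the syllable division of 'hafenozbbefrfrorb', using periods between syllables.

ha.fe.nozb.befr.frorb

The vowels are a, e, o, e, o — 5 nuclei, so 5 syllables.
Between /a/ (V1) and /e/ (V2): just /f/ — single C goes to the following onset.
Between /e/ (V2) and /o/ (V3): just /n/ — single C goes to the following onset.
Between /o/ (V3) and /e/ (V4): /zbb/ — longest licit onset from the right is /b/, leaving /zb/ as coda.
Between /e/ (V4) and /o/ (V5): cluster /frfr/ — the longest permitted-onset suffix is /fr/; onset = /fr/, preceding coda = /fr/.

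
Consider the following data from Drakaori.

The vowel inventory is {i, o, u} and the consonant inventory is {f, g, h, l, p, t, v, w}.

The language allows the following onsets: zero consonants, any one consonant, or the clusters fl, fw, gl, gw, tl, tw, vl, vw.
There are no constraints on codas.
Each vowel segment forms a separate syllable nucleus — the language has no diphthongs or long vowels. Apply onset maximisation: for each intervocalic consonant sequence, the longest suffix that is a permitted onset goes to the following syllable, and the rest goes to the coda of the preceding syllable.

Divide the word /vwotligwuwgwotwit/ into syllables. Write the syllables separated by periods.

The vowels are o, i, u, o, i — 5 nuclei, so 5 syllables.
Between /o/ (V1) and /i/ (V2): /tl/ is a licit onset in full, so it all attaches to the next syllable.
Between /i/ (V2) and /u/ (V3): /gw/ — entire cluster is a permitted onset → onset /gw/, coda ∅.
Between /u/ (V3) and /o/ (V4): /wgw/ — longest licit onset from the right is /gw/, leaving /w/ as coda.
Between /o/ (V4) and /i/ (V5): /tw/ is a licit onset in full, so it all attaches to the next syllable.

vwo.tli.gwuw.gwo.twit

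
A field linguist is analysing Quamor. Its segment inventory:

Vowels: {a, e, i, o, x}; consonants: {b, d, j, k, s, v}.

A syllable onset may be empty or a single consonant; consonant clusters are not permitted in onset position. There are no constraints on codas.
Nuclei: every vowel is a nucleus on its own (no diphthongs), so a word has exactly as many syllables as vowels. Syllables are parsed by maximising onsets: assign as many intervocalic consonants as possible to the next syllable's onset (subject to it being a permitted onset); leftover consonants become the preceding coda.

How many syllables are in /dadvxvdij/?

3

Nuclei (vowels): a, x, i → 3 syllables.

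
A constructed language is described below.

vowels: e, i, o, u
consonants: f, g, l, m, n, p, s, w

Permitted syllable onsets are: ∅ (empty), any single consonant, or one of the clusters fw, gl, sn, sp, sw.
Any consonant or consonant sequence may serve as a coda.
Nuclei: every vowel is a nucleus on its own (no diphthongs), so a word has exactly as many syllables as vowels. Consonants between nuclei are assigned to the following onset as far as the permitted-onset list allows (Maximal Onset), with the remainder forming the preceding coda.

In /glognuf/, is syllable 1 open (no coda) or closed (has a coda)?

closed

Nuclei (vowels): o, u → 2 syllables.
σ1/σ2 boundary: /gn/ splits as /g/ + /n/ (/n/ is the longest suffix that is a licit onset).
Result: glog.nuf.
Syllable 1 is /glog/ with coda /g/, so it is closed.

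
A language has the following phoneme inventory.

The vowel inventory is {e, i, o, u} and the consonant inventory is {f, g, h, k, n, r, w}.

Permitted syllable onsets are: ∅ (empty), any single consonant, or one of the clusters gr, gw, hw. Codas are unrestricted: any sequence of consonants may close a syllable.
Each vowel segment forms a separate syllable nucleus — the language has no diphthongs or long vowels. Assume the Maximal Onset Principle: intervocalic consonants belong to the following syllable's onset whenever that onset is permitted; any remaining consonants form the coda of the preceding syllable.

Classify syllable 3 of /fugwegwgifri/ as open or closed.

Vowels present: u, e, i, i; each is a nucleus, giving 4 syllables.
/u…e/ gap (V1→V2): cluster /gw/ — /gw/ is itself a permitted onset, so the whole cluster goes right; preceding coda = ∅.
/e…i/ gap (V2→V3): /gwg/ splits as /gw/ + /g/ (/g/ is the longest suffix that is a licit onset).
/i…i/ gap (V3→V4): /fr/; trying suffixes from longest down, /r/ is the first permitted one, so coda /f/ | onset /r/.
Putting it together: fu.gwegw.gif.ri.
Syllable 3 is /gif/ with coda /f/, so it is closed.

closed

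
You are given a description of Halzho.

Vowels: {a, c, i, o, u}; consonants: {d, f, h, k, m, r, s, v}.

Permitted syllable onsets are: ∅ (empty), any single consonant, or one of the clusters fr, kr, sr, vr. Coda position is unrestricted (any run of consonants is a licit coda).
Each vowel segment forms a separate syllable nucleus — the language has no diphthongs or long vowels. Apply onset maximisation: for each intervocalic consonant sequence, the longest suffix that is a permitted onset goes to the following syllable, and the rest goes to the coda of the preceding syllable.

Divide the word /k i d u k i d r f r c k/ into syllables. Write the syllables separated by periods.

Vowels present: i, u, i, c; each is a nucleus, giving 4 syllables.
σ1/σ2 boundary: /d/ is a single consonant, so it becomes the next onset.
σ2/σ3 boundary: just /k/ — single C goes to the following onset.
σ3/σ4 boundary: /drfr/ — longest licit onset from the right is /fr/, leaving /dr/ as coda.

ki.du.kidr.frck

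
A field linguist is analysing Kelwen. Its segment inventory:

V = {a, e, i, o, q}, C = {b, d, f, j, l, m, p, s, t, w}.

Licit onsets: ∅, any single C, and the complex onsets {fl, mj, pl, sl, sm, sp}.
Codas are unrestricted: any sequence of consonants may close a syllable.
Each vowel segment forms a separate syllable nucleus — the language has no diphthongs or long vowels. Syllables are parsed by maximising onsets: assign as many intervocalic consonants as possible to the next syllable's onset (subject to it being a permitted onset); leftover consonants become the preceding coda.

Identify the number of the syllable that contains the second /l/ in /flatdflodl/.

2

Nuclei (vowels): a, o → 2 syllables.
σ1/σ2 boundary: /tdfl/ — longest licit onset from the right is /fl/, leaving /td/ as coda.
Result: flatd.flodl.
The second /l/ is in the onset of syllable 2 (/flodl/).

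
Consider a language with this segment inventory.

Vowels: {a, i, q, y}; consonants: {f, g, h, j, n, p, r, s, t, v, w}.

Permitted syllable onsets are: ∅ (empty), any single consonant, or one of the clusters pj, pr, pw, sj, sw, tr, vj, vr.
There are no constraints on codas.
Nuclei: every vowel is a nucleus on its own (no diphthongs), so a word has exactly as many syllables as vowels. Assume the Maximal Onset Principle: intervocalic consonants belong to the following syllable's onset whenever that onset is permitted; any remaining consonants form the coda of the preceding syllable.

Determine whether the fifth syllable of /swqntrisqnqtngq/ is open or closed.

open

Nuclei (vowels): q, i, q, q, q → 5 syllables.
V1 /q/ – V2 /i/: /ntr/ splits as /n/ + /tr/ (/tr/ is the longest suffix that is a licit onset).
V2 /i/ – V3 /q/: /s/ → onset of the next syllable (single consonants are always licit onsets).
V3 /q/ – V4 /q/: /n/ is a single consonant, so it becomes the next onset.
V4 /q/ – V5 /q/: cluster /tng/ — the longest permitted-onset suffix is /g/; onset = /g/, preceding coda = /tn/.
So the parse is swqn.tri.sq.nqtn.gq.
Syllable 5 is /gq/; it ends in its nucleus with no coda, so it is open.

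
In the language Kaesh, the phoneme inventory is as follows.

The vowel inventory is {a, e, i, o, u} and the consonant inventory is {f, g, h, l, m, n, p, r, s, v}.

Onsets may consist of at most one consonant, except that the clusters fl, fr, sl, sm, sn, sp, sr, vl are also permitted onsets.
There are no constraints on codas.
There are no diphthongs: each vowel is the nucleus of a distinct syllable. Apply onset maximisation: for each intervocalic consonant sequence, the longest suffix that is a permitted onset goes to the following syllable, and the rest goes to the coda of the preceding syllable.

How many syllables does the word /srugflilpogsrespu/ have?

Nuclei (vowels): u, i, o, e, u → 5 syllables.

5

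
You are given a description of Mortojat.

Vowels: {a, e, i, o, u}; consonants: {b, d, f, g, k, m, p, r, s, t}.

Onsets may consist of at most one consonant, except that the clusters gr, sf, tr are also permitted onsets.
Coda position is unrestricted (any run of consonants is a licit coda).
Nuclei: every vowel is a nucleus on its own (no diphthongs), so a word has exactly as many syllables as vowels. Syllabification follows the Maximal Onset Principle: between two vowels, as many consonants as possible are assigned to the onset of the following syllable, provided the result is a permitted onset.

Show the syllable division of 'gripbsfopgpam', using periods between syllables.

Vowels present: i, o, a; each is a nucleus, giving 3 syllables.
σ1/σ2 boundary: /pbsf/ splits as /pb/ + /sf/ (/sf/ is the longest suffix that is a licit onset).
σ2/σ3 boundary: /pgp/ splits as /pg/ + /p/ (/p/ is the longest suffix that is a licit onset).

gripb.sfopg.pam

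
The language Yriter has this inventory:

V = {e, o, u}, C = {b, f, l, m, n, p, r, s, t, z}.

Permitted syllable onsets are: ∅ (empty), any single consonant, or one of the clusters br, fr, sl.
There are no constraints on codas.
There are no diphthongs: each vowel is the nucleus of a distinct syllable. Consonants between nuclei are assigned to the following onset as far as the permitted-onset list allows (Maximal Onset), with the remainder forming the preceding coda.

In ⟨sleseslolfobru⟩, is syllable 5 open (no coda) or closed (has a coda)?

The vowels are e, e, o, o, u — 5 nuclei, so 5 syllables.
Between /e/ (V1) and /e/ (V2): /s/ is a single consonant, so it becomes the next onset.
Between /e/ (V2) and /o/ (V3): /sl/ is a licit onset in full, so it all attaches to the next syllable.
Between /o/ (V3) and /o/ (V4): /lf/ splits as /l/ + /f/ (/f/ is the longest suffix that is a licit onset).
Between /o/ (V4) and /u/ (V5): /br/ — entire cluster is a permitted onset → onset /br/, coda ∅.
Result: sle.se.slol.fo.bru.
Syllable 5 is /bru/; it ends in its nucleus with no coda, so it is open.

open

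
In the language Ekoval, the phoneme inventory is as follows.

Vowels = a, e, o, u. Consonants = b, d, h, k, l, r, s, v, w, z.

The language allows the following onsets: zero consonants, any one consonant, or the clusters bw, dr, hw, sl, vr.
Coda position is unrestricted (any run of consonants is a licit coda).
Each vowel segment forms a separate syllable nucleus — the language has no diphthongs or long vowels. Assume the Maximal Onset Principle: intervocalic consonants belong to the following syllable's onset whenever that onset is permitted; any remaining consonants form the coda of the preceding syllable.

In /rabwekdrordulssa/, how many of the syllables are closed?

3

Nuclei (vowels): a, e, o, u, a → 5 syllables.
Between /a/ (V1) and /e/ (V2): /bw/ — entire cluster is a permitted onset → onset /bw/, coda ∅.
Between /e/ (V2) and /o/ (V3): /kdr/ — longest licit onset from the right is /dr/, leaving /k/ as coda.
Between /o/ (V3) and /u/ (V4): /rd/; trying suffixes from longest down, /d/ is the first permitted one, so coda /r/ | onset /d/.
Between /u/ (V4) and /a/ (V5): /lss/ — longest licit onset from the right is /s/, leaving /ls/ as coda.
Syllabification: ra.bwek.dror.duls.sa.
Classifying each syllable: /ra/ (open), /bwek/ (closed), /dror/ (closed), /duls/ (closed), /sa/ (open).
Closed syllables: 3.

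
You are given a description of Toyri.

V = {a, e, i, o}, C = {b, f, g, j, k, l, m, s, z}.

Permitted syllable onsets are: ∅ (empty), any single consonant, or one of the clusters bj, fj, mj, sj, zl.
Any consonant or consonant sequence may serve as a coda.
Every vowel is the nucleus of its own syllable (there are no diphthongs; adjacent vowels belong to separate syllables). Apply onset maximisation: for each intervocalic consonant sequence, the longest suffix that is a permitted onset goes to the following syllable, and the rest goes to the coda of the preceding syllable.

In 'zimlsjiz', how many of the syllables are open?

0

Vowels present: i, i; each is a nucleus, giving 2 syllables.
Between /i/ (V1) and /i/ (V2): cluster /mlsj/ — the longest permitted-onset suffix is /sj/; onset = /sj/, preceding coda = /ml/.
Result: ziml.sjiz.
Classifying each syllable: /ziml/ (closed), /sjiz/ (closed).
Open syllables: 0.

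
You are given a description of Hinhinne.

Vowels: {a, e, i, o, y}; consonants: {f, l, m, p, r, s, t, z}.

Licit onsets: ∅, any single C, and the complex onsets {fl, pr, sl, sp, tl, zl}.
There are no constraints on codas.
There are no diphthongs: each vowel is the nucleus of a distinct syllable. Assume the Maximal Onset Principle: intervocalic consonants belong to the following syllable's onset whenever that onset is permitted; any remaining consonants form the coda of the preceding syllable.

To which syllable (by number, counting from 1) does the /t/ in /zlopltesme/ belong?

The vowels are o, e, e — 3 nuclei, so 3 syllables.
σ1/σ2 boundary: /plt/ — longest licit onset from the right is /t/, leaving /pl/ as coda.
σ2/σ3 boundary: /sm/; trying suffixes from longest down, /m/ is the first permitted one, so coda /s/ | onset /m/.
Result: zlopl.tes.me.
The /t/ is in the onset of syllable 2 (/tes/).

2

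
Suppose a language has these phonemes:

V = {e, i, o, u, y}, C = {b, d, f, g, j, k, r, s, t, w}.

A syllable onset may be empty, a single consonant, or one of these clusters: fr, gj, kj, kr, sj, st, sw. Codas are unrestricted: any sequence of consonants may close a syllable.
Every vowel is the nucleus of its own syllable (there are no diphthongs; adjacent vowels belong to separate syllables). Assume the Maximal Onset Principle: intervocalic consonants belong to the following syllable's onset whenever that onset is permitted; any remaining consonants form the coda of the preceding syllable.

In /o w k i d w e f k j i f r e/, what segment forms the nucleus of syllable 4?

i

The vowels are o, i, e, i, e — 5 nuclei, so 5 syllables.
The fourth nucleus (vowel 4 from the left) is /i/.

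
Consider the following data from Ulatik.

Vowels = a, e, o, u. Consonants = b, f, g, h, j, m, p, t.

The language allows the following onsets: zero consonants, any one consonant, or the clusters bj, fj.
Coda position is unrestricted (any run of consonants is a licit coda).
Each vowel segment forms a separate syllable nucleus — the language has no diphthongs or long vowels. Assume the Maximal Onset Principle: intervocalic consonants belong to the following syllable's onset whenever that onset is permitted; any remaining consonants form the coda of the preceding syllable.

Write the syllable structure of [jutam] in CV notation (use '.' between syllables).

Nuclei (vowels): u, a → 2 syllables.
σ1/σ2 boundary: /t/ is a single consonant, so it becomes the next onset.
Syllabification: ju.tam.
Mapping each syllable to C/V: /ju/ → CV, /tam/ → CVC.

CV.CVC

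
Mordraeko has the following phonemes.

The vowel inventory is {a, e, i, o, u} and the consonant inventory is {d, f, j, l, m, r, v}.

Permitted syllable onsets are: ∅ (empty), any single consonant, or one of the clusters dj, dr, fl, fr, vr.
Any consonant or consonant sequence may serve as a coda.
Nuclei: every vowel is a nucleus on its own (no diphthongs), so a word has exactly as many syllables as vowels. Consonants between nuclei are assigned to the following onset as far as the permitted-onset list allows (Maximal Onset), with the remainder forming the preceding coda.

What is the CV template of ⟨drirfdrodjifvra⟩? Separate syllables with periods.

The vowels are i, o, i, a — 4 nuclei, so 4 syllables.
σ1/σ2 boundary: /rfdr/; trying suffixes from longest down, /dr/ is the first permitted one, so coda /rf/ | onset /dr/.
σ2/σ3 boundary: /dj/ is a licit onset in full, so it all attaches to the next syllable.
σ3/σ4 boundary: /fvr/ splits as /f/ + /vr/ (/vr/ is the longest suffix that is a licit onset).
Result: drirf.dro.djif.vra.
Mapping each syllable to C/V: /drirf/ → CCVCC, /dro/ → CCV, /djif/ → CCVC, /vra/ → CCV.

CCVCC.CCV.CCVC.CCV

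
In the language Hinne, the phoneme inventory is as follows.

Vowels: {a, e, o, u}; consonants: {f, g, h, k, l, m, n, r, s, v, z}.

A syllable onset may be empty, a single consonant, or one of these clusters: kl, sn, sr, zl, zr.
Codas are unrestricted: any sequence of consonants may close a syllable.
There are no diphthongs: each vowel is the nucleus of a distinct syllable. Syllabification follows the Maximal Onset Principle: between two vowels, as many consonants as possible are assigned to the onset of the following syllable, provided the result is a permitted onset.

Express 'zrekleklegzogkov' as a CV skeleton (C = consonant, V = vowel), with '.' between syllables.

CCV.CCV.CCVC.CVC.CVC

Nuclei (vowels): e, e, e, o, o → 5 syllables.
/e…e/ gap (V1→V2): cluster /kl/ — /kl/ is itself a permitted onset, so the whole cluster goes right; preceding coda = ∅.
/e…e/ gap (V2→V3): cluster /kl/ — /kl/ is itself a permitted onset, so the whole cluster goes right; preceding coda = ∅.
/e…o/ gap (V3→V4): /gz/ — longest licit onset from the right is /z/, leaving /g/ as coda.
/o…o/ gap (V4→V5): /gk/ — longest licit onset from the right is /k/, leaving /g/ as coda.
Result: zre.kle.kleg.zog.kov.
Mapping each syllable to C/V: /zre/ → CCV, /kle/ → CCV, /kleg/ → CCVC, /zog/ → CVC, /kov/ → CVC.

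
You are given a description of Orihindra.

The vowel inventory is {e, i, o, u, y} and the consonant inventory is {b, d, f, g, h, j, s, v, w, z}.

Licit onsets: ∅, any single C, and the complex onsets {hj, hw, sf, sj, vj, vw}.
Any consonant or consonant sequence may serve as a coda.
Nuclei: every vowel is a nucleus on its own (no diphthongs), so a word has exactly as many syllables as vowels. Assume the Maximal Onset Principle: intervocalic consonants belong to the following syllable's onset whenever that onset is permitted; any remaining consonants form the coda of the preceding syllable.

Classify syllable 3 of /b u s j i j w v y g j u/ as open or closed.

closed

Nuclei (vowels): u, i, y, u → 4 syllables.
Between /u/ (V1) and /i/ (V2): /sj/ — entire cluster is a permitted onset → onset /sj/, coda ∅.
Between /i/ (V2) and /y/ (V3): /jwv/ — longest licit onset from the right is /v/, leaving /jw/ as coda.
Between /y/ (V3) and /u/ (V4): /gj/ — longest licit onset from the right is /j/, leaving /g/ as coda.
Syllabification: bu.sjijw.vyg.ju.
Syllable 3 is /vyg/ with coda /g/, so it is closed.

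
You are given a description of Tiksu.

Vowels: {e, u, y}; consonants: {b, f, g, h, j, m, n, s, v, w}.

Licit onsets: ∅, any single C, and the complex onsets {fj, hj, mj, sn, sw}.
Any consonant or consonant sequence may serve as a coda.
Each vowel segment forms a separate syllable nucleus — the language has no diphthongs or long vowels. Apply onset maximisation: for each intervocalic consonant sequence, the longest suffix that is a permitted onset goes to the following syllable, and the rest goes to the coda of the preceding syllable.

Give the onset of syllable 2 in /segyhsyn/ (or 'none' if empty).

Nuclei (vowels): e, y, y → 3 syllables.
/e…y/ gap (V1→V2): /g/ → onset of the next syllable (single consonants are always licit onsets).
/y…y/ gap (V2→V3): /hs/ splits as /h/ + /s/ (/s/ is the longest suffix that is a licit onset).
Putting it together: se.gyh.syn.
Syllable 2 is /gyh/: onset /g/, nucleus /y/, coda /h/.

g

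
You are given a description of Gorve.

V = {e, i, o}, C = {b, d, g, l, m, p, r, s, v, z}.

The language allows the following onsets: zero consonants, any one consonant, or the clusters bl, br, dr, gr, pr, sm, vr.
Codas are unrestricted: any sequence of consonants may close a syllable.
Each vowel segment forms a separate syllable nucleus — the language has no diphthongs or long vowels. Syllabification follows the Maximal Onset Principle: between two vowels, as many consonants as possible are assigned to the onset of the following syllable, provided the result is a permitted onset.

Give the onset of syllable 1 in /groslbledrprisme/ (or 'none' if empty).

Nuclei (vowels): o, e, i, e → 4 syllables.
V1 /o/ – V2 /e/: /slbl/ — longest licit onset from the right is /bl/, leaving /sl/ as coda.
V2 /e/ – V3 /i/: /drpr/; trying suffixes from longest down, /pr/ is the first permitted one, so coda /dr/ | onset /pr/.
V3 /i/ – V4 /e/: cluster /sm/ — /sm/ is itself a permitted onset, so the whole cluster goes right; preceding coda = ∅.
Syllabification: grosl.bledr.pri.sme.
Syllable 1 is /grosl/: onset /gr/, nucleus /o/, coda /sl/.

gr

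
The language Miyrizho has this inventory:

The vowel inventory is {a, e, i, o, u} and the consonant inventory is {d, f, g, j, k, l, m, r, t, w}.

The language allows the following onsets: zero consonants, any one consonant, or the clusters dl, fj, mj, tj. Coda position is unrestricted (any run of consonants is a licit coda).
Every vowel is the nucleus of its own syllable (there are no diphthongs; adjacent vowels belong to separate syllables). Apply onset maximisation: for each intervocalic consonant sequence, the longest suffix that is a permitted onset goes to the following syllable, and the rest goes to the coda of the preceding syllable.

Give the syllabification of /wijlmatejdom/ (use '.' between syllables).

wijl.ma.tej.dom

Vowels present: i, a, e, o; each is a nucleus, giving 4 syllables.
Between /i/ (V1) and /a/ (V2): /jlm/ splits as /jl/ + /m/ (/m/ is the longest suffix that is a licit onset).
Between /a/ (V2) and /e/ (V3): /t/ → onset of the next syllable (single consonants are always licit onsets).
Between /e/ (V3) and /o/ (V4): /jd/; trying suffixes from longest down, /d/ is the first permitted one, so coda /j/ | onset /d/.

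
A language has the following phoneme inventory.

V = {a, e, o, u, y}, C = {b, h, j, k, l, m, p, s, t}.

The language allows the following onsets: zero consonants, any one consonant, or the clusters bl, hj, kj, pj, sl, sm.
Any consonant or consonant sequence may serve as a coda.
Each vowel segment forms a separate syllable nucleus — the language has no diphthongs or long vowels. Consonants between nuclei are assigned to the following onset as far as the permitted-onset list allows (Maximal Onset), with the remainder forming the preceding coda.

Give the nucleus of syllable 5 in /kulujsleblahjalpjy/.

a

Nuclei (vowels): u, u, e, a, a, y → 6 syllables.
The fifth nucleus (vowel 5 from the left) is /a/.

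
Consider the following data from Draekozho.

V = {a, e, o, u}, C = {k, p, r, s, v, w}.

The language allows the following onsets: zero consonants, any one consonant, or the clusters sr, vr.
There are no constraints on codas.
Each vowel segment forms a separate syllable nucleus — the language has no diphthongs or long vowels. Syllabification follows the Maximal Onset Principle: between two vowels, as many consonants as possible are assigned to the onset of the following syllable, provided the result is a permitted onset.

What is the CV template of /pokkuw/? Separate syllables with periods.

The vowels are o, u — 2 nuclei, so 2 syllables.
Between /o/ (V1) and /u/ (V2): /kk/ — longest licit onset from the right is /k/, leaving /k/ as coda.
So the parse is pok.kuw.
Mapping each syllable to C/V: /pok/ → CVC, /kuw/ → CVC.

CVC.CVC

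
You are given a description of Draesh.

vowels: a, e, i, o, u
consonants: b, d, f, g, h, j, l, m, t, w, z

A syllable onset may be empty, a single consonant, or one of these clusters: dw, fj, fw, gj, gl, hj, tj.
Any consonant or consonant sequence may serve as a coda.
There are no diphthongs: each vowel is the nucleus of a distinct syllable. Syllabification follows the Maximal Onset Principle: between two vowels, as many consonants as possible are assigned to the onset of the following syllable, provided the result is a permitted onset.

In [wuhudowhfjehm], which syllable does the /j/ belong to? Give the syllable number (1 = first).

Nuclei (vowels): u, u, o, e → 4 syllables.
V1 /u/ – V2 /u/: /h/ → onset of the next syllable (single consonants are always licit onsets).
V2 /u/ – V3 /o/: /d/ is a single consonant, so it becomes the next onset.
V3 /o/ – V4 /e/: /whfj/ — longest licit onset from the right is /fj/, leaving /wh/ as coda.
Syllabification: wu.hu.dowh.fjehm.
The /j/ is in the onset of syllable 4 (/fjehm/).

4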